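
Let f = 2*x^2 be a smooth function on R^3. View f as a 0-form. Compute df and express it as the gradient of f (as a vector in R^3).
df = (4*x) dx + (0) dy + (0) dz; grad f = (4*x, 0, 0)

For a 0-form f, d f = (∂f/∂x) dx + (∂f/∂y) dy + (∂f/∂z) dz. The components of the vector representation are exactly the entries of grad f in Cartesian coordinates:
  ∂f/∂x = 4*x
  ∂f/∂y = 0
  ∂f/∂z = 0.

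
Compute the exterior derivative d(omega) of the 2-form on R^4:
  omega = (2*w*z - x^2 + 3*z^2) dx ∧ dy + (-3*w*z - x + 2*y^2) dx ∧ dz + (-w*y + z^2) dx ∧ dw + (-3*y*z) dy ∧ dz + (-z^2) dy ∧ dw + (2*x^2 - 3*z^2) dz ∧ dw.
d(omega) = (2*w - 4*y + 6*z) dx ∧ dy ∧ dz + (w + 2*z) dx ∧ dy ∧ dw + (4*x - 5*z) dx ∧ dz ∧ dw + (2*z) dy ∧ dz ∧ dw

For a 2-form omega = sum_{i<j} g_{ij} dx_i ∧ dx_j, the exterior derivative is
  d(omega) = sum_{i<j} d(g_{ij}) ∧ dx_i ∧ dx_j = sum_{i<j, k} (∂g_{ij}/∂x_k) dx_k ∧ dx_i ∧ dx_j.
Expand each term, using dx_k ∧ dx_i ∧ dx_j = sgn(permutation) dx_{(a)} ∧ dx_{(b)} ∧ dx_{(c)} with (a < b < c) sorted:
  d(2*w*z - x^2 + 3*z^2) includes (∂/∂z)(2*w*z - x^2 + 3*z^2) dz = (2*w + 6*z) dz, which multiplied by dx ∧ dy gives (2*w + 6*z) dx ∧ dy ∧ dz
  d(2*w*z - x^2 + 3*z^2) includes (∂/∂w)(2*w*z - x^2 + 3*z^2) dw = (2*z) dw, which multiplied by dx ∧ dy gives (2*z) dx ∧ dy ∧ dw
  d(-3*w*z - x + 2*y^2) includes (∂/∂y)(-3*w*z - x + 2*y^2) dy = (4*y) dy, which multiplied by dx ∧ dz gives (-4*y) dx ∧ dy ∧ dz
  d(-3*w*z - x + 2*y^2) includes (∂/∂w)(-3*w*z - x + 2*y^2) dw = (-3*z) dw, which multiplied by dx ∧ dz gives (-3*z) dx ∧ dz ∧ dw
  d(-w*y + z^2) includes (∂/∂y)(-w*y + z^2) dy = (-w) dy, which multiplied by dx ∧ dw gives (w) dx ∧ dy ∧ dw
  d(-w*y + z^2) includes (∂/∂z)(-w*y + z^2) dz = (2*z) dz, which multiplied by dx ∧ dw gives (-2*z) dx ∧ dz ∧ dw
  d(-z^2) includes (∂/∂z)(-z^2) dz = (-2*z) dz, which multiplied by dy ∧ dw gives (2*z) dy ∧ dz ∧ dw
  d(2*x^2 - 3*z^2) includes (∂/∂x)(2*x^2 - 3*z^2) dx = (4*x) dx, which multiplied by dz ∧ dw gives (4*x) dx ∧ dz ∧ dw
Collecting like 3-forms: d(omega) = (2*w - 4*y + 6*z) dx ∧ dy ∧ dz + (w + 2*z) dx ∧ dy ∧ dw + (4*x - 5*z) dx ∧ dz ∧ dw + (2*z) dy ∧ dz ∧ dw.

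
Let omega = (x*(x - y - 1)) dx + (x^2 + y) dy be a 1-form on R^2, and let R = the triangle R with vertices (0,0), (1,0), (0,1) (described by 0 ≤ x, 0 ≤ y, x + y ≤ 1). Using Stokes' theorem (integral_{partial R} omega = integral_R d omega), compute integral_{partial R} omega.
integral_(partial R) omega = 1/2

Stokes: integral_partial_R omega = integral_R d omega with d omega = (∂Q/∂x - ∂P/∂y) dx ∧ dy.
  ∂Q/∂x = 2*x
  ∂P/∂y = -x
  integrand = ∂Q/∂x - ∂P/∂y = 3*x.
Integrating over R: integral_0^1 integral_0^{1-x} (3*x) dy dx = 1/2.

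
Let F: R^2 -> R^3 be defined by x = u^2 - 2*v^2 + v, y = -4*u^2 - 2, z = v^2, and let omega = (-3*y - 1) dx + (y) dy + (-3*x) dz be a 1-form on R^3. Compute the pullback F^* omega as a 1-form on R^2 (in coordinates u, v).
F^* omega = (56*u^3 + 26*u) du + (-54*u^2*v + 12*u^2 + 12*v^3 - 6*v^2 - 20*v + 5) dv

Using F^*(f dg) = (f ∘ F) d(g ∘ F), substitute each coordinate x_i by F_i(u, v) in f_i, and replace dx_i by d F_i = (∂F_i/∂u) du + (∂F_i/∂v) dv.
  For the x component: f_1(F) = 12*u^2 + 5; d F_1 = (2*u) du + (1 - 4*v) dv
  For the y component: f_2(F) = -4*u^2 - 2; d F_2 = (-8*u) du + (0) dv
  For the z component: f_3(F) = -3*u^2 + 6*v^2 - 3*v; d F_3 = (0) du + (2*v) dv
Combining and collecting du, dv coefficients:
  coeff of du: 56*u^3 + 26*u
  coeff of dv: -54*u^2*v + 12*u^2 + 12*v^3 - 6*v^2 - 20*v + 5
F^* omega = (56*u^3 + 26*u) du + (-54*u^2*v + 12*u^2 + 12*v^3 - 6*v^2 - 20*v + 5) dv.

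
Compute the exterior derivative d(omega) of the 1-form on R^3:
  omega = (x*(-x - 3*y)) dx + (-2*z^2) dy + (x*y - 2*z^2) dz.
d(omega) = (3*x) dx ∧ dy + (y) dx ∧ dz + (x + 4*z) dy ∧ dz

For a 1-form omega = sum_i f_i dx_i, the exterior derivative is
  d(omega) = sum_{i < j} (∂f_j/∂x_i - ∂f_i/∂x_j) dx_i ∧ dx_j.
  coefficient of dx ∧ dy: ∂f_2/∂x - ∂f_1/∂y = ∂(-2*z^2)/∂x - ∂(x*(-x - 3*y))/∂y = 3*x
  coefficient of dx ∧ dz: ∂f_3/∂x - ∂f_1/∂z = ∂(x*y - 2*z^2)/∂x - ∂(x*(-x - 3*y))/∂z = y
  coefficient of dy ∧ dz: ∂f_3/∂y - ∂f_2/∂z = ∂(x*y - 2*z^2)/∂y - ∂(-2*z^2)/∂z = x + 4*z
Assembling: d(omega) = (3*x) dx ∧ dy + (y) dx ∧ dz + (x + 4*z) dy ∧ dz.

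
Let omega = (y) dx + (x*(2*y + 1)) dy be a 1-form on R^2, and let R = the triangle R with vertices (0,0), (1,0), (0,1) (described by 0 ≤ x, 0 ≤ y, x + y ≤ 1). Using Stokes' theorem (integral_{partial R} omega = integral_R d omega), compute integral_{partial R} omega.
integral_(partial R) omega = 1/3

Stokes: integral_partial_R omega = integral_R d omega with d omega = (∂Q/∂x - ∂P/∂y) dx ∧ dy.
  ∂Q/∂x = 2*y + 1
  ∂P/∂y = 1
  integrand = ∂Q/∂x - ∂P/∂y = 2*y.
Integrating over R: integral_0^1 integral_0^{1-x} (2*y) dy dx = 1/3.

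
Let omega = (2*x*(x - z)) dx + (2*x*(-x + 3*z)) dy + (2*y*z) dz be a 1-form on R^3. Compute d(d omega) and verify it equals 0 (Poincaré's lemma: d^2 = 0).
d(d omega) = 0

Step 1: d omega = sum_{i<j} (∂f_j/∂x_i - ∂f_i/∂x_j) dx_i ∧ dx_j:
  coeff of dx ∧ dy: -4*x + 6*z
  coeff of dx ∧ dz: 2*x
  coeff of dy ∧ dz: -6*x + 2*z
Step 2: Apply d again to each 2-form coefficient. The only possible 3-form in R^3 is dx ∧ dy ∧ dz, with coefficient
  ∂(coeff of dy∧dz)/∂x - ∂(coeff of dx∧dz)/∂y + ∂(coeff of dx∧dy)/∂z
  = ∂/∂x (-6*x + 2*z) - ∂/∂y (2*x) + ∂/∂z (-4*x + 6*z).
Each of these terms simplifies to sums of mixed partials that cancel in pairs. The result is 0 (by equality of mixed partials for smooth functions — Schwarz / Clairaut).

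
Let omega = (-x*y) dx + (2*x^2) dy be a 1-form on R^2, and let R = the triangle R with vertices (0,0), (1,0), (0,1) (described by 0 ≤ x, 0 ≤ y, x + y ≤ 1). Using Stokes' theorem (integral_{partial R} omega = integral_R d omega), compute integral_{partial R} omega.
integral_(partial R) omega = 5/6

Stokes: integral_partial_R omega = integral_R d omega with d omega = (∂Q/∂x - ∂P/∂y) dx ∧ dy.
  ∂Q/∂x = 4*x
  ∂P/∂y = -x
  integrand = ∂Q/∂x - ∂P/∂y = 5*x.
Integrating over R: integral_0^1 integral_0^{1-x} (5*x) dy dx = 5/6.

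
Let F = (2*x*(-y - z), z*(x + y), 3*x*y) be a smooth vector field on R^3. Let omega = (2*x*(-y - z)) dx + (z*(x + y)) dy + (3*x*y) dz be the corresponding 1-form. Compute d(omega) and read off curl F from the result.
d(omega) = (2*x - y) dy ∧ dz + (-2*x - 3*y) dz ∧ dx + (2*x + z) dx ∧ dy; curl F = (2*x - y, -2*x - 3*y, 2*x + z)

d omega = sum_{i<j} (∂f_j/∂x_i - ∂f_i/∂x_j) dx_i ∧ dx_j. Under the identification (dy ∧ dz, dz ∧ dx, dx ∧ dy) ↔ (e_x, e_y, e_z), the coefficients are exactly the components of curl F. Compute:
  ∂R/∂y - ∂Q/∂z = (3*x) - (x + y) = 2*x - y
  ∂P/∂z - ∂R/∂x = (-2*x) - (3*y) = -2*x - 3*y
  ∂Q/∂x - ∂P/∂y = (z) - (-2*x) = 2*x + z.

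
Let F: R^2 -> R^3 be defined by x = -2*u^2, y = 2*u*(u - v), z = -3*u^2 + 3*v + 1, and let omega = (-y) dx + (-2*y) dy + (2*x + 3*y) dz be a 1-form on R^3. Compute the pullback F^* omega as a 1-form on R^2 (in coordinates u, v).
F^* omega = (4*u*(-5*u^2 + 13*u*v - 2*v^2)) du + (2*u*(4*u^2 - 4*u*v + 3*u - 9*v)) dv

Using F^*(f dg) = (f ∘ F) d(g ∘ F), substitute each coordinate x_i by F_i(u, v) in f_i, and replace dx_i by d F_i = (∂F_i/∂u) du + (∂F_i/∂v) dv.
  For the x component: f_1(F) = 2*u*(-u + v); d F_1 = (-4*u) du + (0) dv
  For the y component: f_2(F) = 4*u*(-u + v); d F_2 = (4*u - 2*v) du + (-2*u) dv
  For the z component: f_3(F) = 2*u*(u - 3*v); d F_3 = (-6*u) du + (3) dv
Combining and collecting du, dv coefficients:
  coeff of du: 4*u*(-5*u^2 + 13*u*v - 2*v^2)
  coeff of dv: 2*u*(4*u^2 - 4*u*v + 3*u - 9*v)
F^* omega = (4*u*(-5*u^2 + 13*u*v - 2*v^2)) du + (2*u*(4*u^2 - 4*u*v + 3*u - 9*v)) dv.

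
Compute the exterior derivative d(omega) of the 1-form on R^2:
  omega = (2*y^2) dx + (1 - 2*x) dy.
d(omega) = (-4*y - 2) dx ∧ dy

For a 1-form omega = sum_i f_i dx_i, the exterior derivative is
  d(omega) = sum_{i < j} (∂f_j/∂x_i - ∂f_i/∂x_j) dx_i ∧ dx_j.
  coefficient of dx ∧ dy: ∂f_2/∂x - ∂f_1/∂y = ∂(1 - 2*x)/∂x - ∂(2*y^2)/∂y = -4*y - 2
Assembling: d(omega) = (-4*y - 2) dx ∧ dy.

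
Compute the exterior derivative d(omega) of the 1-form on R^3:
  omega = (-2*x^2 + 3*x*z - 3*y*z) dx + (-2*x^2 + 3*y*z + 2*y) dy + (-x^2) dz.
d(omega) = (-4*x + 3*z) dx ∧ dy + (-5*x + 3*y) dx ∧ dz + (-3*y) dy ∧ dz

For a 1-form omega = sum_i f_i dx_i, the exterior derivative is
  d(omega) = sum_{i < j} (∂f_j/∂x_i - ∂f_i/∂x_j) dx_i ∧ dx_j.
  coefficient of dx ∧ dy: ∂f_2/∂x - ∂f_1/∂y = ∂(-2*x^2 + 3*y*z + 2*y)/∂x - ∂(-2*x^2 + 3*x*z - 3*y*z)/∂y = -4*x + 3*z
  coefficient of dx ∧ dz: ∂f_3/∂x - ∂f_1/∂z = ∂(-x^2)/∂x - ∂(-2*x^2 + 3*x*z - 3*y*z)/∂z = -5*x + 3*y
  coefficient of dy ∧ dz: ∂f_3/∂y - ∂f_2/∂z = ∂(-x^2)/∂y - ∂(-2*x^2 + 3*y*z + 2*y)/∂z = -3*y
Assembling: d(omega) = (-4*x + 3*z) dx ∧ dy + (-5*x + 3*y) dx ∧ dz + (-3*y) dy ∧ dz.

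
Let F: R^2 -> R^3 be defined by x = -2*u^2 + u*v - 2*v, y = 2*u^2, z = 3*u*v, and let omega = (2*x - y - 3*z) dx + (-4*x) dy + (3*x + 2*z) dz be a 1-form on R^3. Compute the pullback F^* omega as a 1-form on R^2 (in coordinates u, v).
F^* omega = (56*u^3 - 12*u^2*v + 20*u*v^2 + 48*u*v - 22*v^2) du + (-24*u^3 + 20*u^2*v + 12*u^2 - 8*u*v + 8*v) dv

Using F^*(f dg) = (f ∘ F) d(g ∘ F), substitute each coordinate x_i by F_i(u, v) in f_i, and replace dx_i by d F_i = (∂F_i/∂u) du + (∂F_i/∂v) dv.
  For the x component: f_1(F) = -6*u^2 - 7*u*v - 4*v; d F_1 = (-4*u + v) du + (u - 2) dv
  For the y component: f_2(F) = 8*u^2 - 4*u*v + 8*v; d F_2 = (4*u) du + (0) dv
  For the z component: f_3(F) = -6*u^2 + 9*u*v - 6*v; d F_3 = (3*v) du + (3*u) dv
Combining and collecting du, dv coefficients:
  coeff of du: 56*u^3 - 12*u^2*v + 20*u*v^2 + 48*u*v - 22*v^2
  coeff of dv: -24*u^3 + 20*u^2*v + 12*u^2 - 8*u*v + 8*v
F^* omega = (56*u^3 - 12*u^2*v + 20*u*v^2 + 48*u*v - 22*v^2) du + (-24*u^3 + 20*u^2*v + 12*u^2 - 8*u*v + 8*v) dv.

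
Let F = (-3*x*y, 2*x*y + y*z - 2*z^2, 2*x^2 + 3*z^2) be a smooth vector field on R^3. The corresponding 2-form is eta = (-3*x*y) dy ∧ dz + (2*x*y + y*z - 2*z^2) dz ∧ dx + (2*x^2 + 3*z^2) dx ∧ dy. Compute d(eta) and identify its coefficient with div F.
d(eta) = (2*x - 3*y + 7*z) dx ∧ dy ∧ dz; div F = 2*x - 3*y + 7*z

For a 2-form in R^3 of the form above, applying d gives a 3-form with coefficient ∂P/∂x + ∂Q/∂y + ∂R/∂z:
  ∂P/∂x = -3*y
  ∂Q/∂y = 2*x + z
  ∂R/∂z = 6*z
Sum = 2*x - 3*y + 7*z, which is exactly div F.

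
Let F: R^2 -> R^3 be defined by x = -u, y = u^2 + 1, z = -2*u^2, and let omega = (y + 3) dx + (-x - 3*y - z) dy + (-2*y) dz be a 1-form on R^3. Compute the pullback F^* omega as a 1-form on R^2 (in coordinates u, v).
F^* omega = (6*u^3 + u^2 + 2*u - 4) du

Using F^*(f dg) = (f ∘ F) d(g ∘ F), substitute each coordinate x_i by F_i(u, v) in f_i, and replace dx_i by d F_i = (∂F_i/∂u) du + (∂F_i/∂v) dv.
  For the x component: f_1(F) = u^2 + 4; d F_1 = (-1) du + (0) dv
  For the y component: f_2(F) = -u^2 + u - 3; d F_2 = (2*u) du + (0) dv
  For the z component: f_3(F) = -2*u^2 - 2; d F_3 = (-4*u) du + (0) dv
Combining and collecting du, dv coefficients:
  coeff of du: 6*u^3 + u^2 + 2*u - 4
  coeff of dv: 0
F^* omega = (6*u^3 + u^2 + 2*u - 4) du.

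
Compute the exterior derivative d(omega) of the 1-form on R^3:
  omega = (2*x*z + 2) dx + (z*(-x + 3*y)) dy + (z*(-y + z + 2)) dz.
d(omega) = (-z) dx ∧ dy + (-2*x) dx ∧ dz + (x - 3*y - z) dy ∧ dz

For a 1-form omega = sum_i f_i dx_i, the exterior derivative is
  d(omega) = sum_{i < j} (∂f_j/∂x_i - ∂f_i/∂x_j) dx_i ∧ dx_j.
  coefficient of dx ∧ dy: ∂f_2/∂x - ∂f_1/∂y = ∂(z*(-x + 3*y))/∂x - ∂(2*x*z + 2)/∂y = -z
  coefficient of dx ∧ dz: ∂f_3/∂x - ∂f_1/∂z = ∂(z*(-y + z + 2))/∂x - ∂(2*x*z + 2)/∂z = -2*x
  coefficient of dy ∧ dz: ∂f_3/∂y - ∂f_2/∂z = ∂(z*(-y + z + 2))/∂y - ∂(z*(-x + 3*y))/∂z = x - 3*y - z
Assembling: d(omega) = (-z) dx ∧ dy + (-2*x) dx ∧ dz + (x - 3*y - z) dy ∧ dz.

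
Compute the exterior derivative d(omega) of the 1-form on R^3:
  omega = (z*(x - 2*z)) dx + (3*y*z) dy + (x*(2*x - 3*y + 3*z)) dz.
d(omega) = (3*x - 3*y + 7*z) dx ∧ dz + (-3*x - 3*y) dy ∧ dz

For a 1-form omega = sum_i f_i dx_i, the exterior derivative is
  d(omega) = sum_{i < j} (∂f_j/∂x_i - ∂f_i/∂x_j) dx_i ∧ dx_j.
  coefficient of dx ∧ dz: ∂f_3/∂x - ∂f_1/∂z = ∂(x*(2*x - 3*y + 3*z))/∂x - ∂(z*(x - 2*z))/∂z = 3*x - 3*y + 7*z
  coefficient of dy ∧ dz: ∂f_3/∂y - ∂f_2/∂z = ∂(x*(2*x - 3*y + 3*z))/∂y - ∂(3*y*z)/∂z = -3*x - 3*y
Assembling: d(omega) = (3*x - 3*y + 7*z) dx ∧ dz + (-3*x - 3*y) dy ∧ dz.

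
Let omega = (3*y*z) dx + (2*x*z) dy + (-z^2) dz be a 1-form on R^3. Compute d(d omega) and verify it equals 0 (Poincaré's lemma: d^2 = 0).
d(d omega) = 0

Step 1: d omega = sum_{i<j} (∂f_j/∂x_i - ∂f_i/∂x_j) dx_i ∧ dx_j:
  coeff of dx ∧ dy: -z
  coeff of dx ∧ dz: -3*y
  coeff of dy ∧ dz: -2*x
Step 2: Apply d again to each 2-form coefficient. The only possible 3-form in R^3 is dx ∧ dy ∧ dz, with coefficient
  ∂(coeff of dy∧dz)/∂x - ∂(coeff of dx∧dz)/∂y + ∂(coeff of dx∧dy)/∂z
  = ∂/∂x (-2*x) - ∂/∂y (-3*y) + ∂/∂z (-z).
Each of these terms simplifies to sums of mixed partials that cancel in pairs. The result is 0 (by equality of mixed partials for smooth functions — Schwarz / Clairaut).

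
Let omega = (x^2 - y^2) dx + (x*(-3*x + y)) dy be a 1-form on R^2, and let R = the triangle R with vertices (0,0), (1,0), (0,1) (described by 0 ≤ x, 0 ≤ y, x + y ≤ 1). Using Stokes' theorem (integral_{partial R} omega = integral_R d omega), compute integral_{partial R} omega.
integral_(partial R) omega = -1/2

Stokes: integral_partial_R omega = integral_R d omega with d omega = (∂Q/∂x - ∂P/∂y) dx ∧ dy.
  ∂Q/∂x = -6*x + y
  ∂P/∂y = -2*y
  integrand = ∂Q/∂x - ∂P/∂y = -6*x + 3*y.
Integrating over R: integral_0^1 integral_0^{1-x} (-6*x + 3*y) dy dx = -1/2.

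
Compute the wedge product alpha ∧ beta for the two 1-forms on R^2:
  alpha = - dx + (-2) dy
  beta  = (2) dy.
alpha ∧ beta = (-2) dx ∧ dy

Distribute the wedge, using dx_i ∧ dx_j = -dx_j ∧ dx_i and dx_i ∧ dx_i = 0. For each pair (i, j) with i < j, the coefficient of dx_i ∧ dx_j in alpha ∧ beta is (alpha_i * beta_j - alpha_j * beta_i). Collecting: alpha ∧ beta = (-2) dx ∧ dy.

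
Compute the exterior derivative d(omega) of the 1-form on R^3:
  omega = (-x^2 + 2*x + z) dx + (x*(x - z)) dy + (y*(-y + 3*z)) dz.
d(omega) = (2*x - z) dx ∧ dy + (-1) dx ∧ dz + (x - 2*y + 3*z) dy ∧ dz

For a 1-form omega = sum_i f_i dx_i, the exterior derivative is
  d(omega) = sum_{i < j} (∂f_j/∂x_i - ∂f_i/∂x_j) dx_i ∧ dx_j.
  coefficient of dx ∧ dy: ∂f_2/∂x - ∂f_1/∂y = ∂(x*(x - z))/∂x - ∂(-x^2 + 2*x + z)/∂y = 2*x - z
  coefficient of dx ∧ dz: ∂f_3/∂x - ∂f_1/∂z = ∂(y*(-y + 3*z))/∂x - ∂(-x^2 + 2*x + z)/∂z = -1
  coefficient of dy ∧ dz: ∂f_3/∂y - ∂f_2/∂z = ∂(y*(-y + 3*z))/∂y - ∂(x*(x - z))/∂z = x - 2*y + 3*z
Assembling: d(omega) = (2*x - z) dx ∧ dy + (-1) dx ∧ dz + (x - 2*y + 3*z) dy ∧ dz.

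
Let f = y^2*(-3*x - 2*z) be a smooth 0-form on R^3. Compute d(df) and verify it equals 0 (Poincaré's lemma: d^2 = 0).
d(df) = 0

Step 1: df = sum_i (∂f/∂x_i) dx_i = (-3*y^2) dx + (2*y*(-3*x - 2*z)) dy + (-2*y^2) dz.
Step 2: Apply d again. Using the 1-form formula, the coefficient of dx ∧ dy in d(df) is ∂^2 f/∂x ∂y - ∂^2 f/∂y ∂x = (-6*y) - (-6*y) = 0 (equality of mixed partials for smooth f).
Similarly for dx ∧ dz and dy ∧ dz — all coefficients vanish. So d(df) = 0.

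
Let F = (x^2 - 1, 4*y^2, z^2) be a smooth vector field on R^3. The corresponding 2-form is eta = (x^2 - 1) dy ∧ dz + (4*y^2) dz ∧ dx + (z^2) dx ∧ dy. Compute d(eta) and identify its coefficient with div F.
d(eta) = (2*x + 8*y + 2*z) dx ∧ dy ∧ dz; div F = 2*x + 8*y + 2*z

For a 2-form in R^3 of the form above, applying d gives a 3-form with coefficient ∂P/∂x + ∂Q/∂y + ∂R/∂z:
  ∂P/∂x = 2*x
  ∂Q/∂y = 8*y
  ∂R/∂z = 2*z
Sum = 2*x + 8*y + 2*z, which is exactly div F.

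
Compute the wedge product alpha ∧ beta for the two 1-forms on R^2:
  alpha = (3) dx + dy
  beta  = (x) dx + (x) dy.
alpha ∧ beta = (2*x) dx ∧ dy

Distribute the wedge, using dx_i ∧ dx_j = -dx_j ∧ dx_i and dx_i ∧ dx_i = 0. For each pair (i, j) with i < j, the coefficient of dx_i ∧ dx_j in alpha ∧ beta is (alpha_i * beta_j - alpha_j * beta_i). Collecting: alpha ∧ beta = (2*x) dx ∧ dy.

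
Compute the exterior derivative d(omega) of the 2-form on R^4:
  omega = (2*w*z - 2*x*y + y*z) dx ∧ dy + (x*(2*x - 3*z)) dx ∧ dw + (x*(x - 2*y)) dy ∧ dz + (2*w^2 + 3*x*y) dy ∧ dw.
d(omega) = (2*w + 2*x - y) dx ∧ dy ∧ dz + (3*y + 2*z) dx ∧ dy ∧ dw + (3*x) dx ∧ dz ∧ dw

For a 2-form omega = sum_{i<j} g_{ij} dx_i ∧ dx_j, the exterior derivative is
  d(omega) = sum_{i<j} d(g_{ij}) ∧ dx_i ∧ dx_j = sum_{i<j, k} (∂g_{ij}/∂x_k) dx_k ∧ dx_i ∧ dx_j.
Expand each term, using dx_k ∧ dx_i ∧ dx_j = sgn(permutation) dx_{(a)} ∧ dx_{(b)} ∧ dx_{(c)} with (a < b < c) sorted:
  d(2*w*z - 2*x*y + y*z) includes (∂/∂z)(2*w*z - 2*x*y + y*z) dz = (2*w + y) dz, which multiplied by dx ∧ dy gives (2*w + y) dx ∧ dy ∧ dz
  d(2*w*z - 2*x*y + y*z) includes (∂/∂w)(2*w*z - 2*x*y + y*z) dw = (2*z) dw, which multiplied by dx ∧ dy gives (2*z) dx ∧ dy ∧ dw
  d(x*(2*x - 3*z)) includes (∂/∂z)(x*(2*x - 3*z)) dz = (-3*x) dz, which multiplied by dx ∧ dw gives (3*x) dx ∧ dz ∧ dw
  d(x*(x - 2*y)) includes (∂/∂x)(x*(x - 2*y)) dx = (2*x - 2*y) dx, which multiplied by dy ∧ dz gives (2*x - 2*y) dx ∧ dy ∧ dz
  d(2*w^2 + 3*x*y) includes (∂/∂x)(2*w^2 + 3*x*y) dx = (3*y) dx, which multiplied by dy ∧ dw gives (3*y) dx ∧ dy ∧ dw
Collecting like 3-forms: d(omega) = (2*w + 2*x - y) dx ∧ dy ∧ dz + (3*y + 2*z) dx ∧ dy ∧ dw + (3*x) dx ∧ dz ∧ dw.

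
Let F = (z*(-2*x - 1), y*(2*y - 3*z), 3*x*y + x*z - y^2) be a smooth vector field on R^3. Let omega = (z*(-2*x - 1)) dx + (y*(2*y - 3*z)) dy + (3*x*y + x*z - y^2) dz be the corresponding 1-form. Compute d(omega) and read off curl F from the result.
d(omega) = (3*x + y) dy ∧ dz + (-2*x - 3*y - z - 1) dz ∧ dx + (0) dx ∧ dy; curl F = (3*x + y, -2*x - 3*y - z - 1, 0)

d omega = sum_{i<j} (∂f_j/∂x_i - ∂f_i/∂x_j) dx_i ∧ dx_j. Under the identification (dy ∧ dz, dz ∧ dx, dx ∧ dy) ↔ (e_x, e_y, e_z), the coefficients are exactly the components of curl F. Compute:
  ∂R/∂y - ∂Q/∂z = (3*x - 2*y) - (-3*y) = 3*x + y
  ∂P/∂z - ∂R/∂x = (-2*x - 1) - (3*y + z) = -2*x - 3*y - z - 1
  ∂Q/∂x - ∂P/∂y = (0) - (0) = 0.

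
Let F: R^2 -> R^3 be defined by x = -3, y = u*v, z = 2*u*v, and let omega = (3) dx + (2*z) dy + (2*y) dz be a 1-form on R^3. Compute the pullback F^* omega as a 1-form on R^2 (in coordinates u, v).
F^* omega = (8*u*v^2) du + (8*u^2*v) dv

Using F^*(f dg) = (f ∘ F) d(g ∘ F), substitute each coordinate x_i by F_i(u, v) in f_i, and replace dx_i by d F_i = (∂F_i/∂u) du + (∂F_i/∂v) dv.
  For the x component: f_1(F) = 3; d F_1 = (0) du + (0) dv
  For the y component: f_2(F) = 4*u*v; d F_2 = (v) du + (u) dv
  For the z component: f_3(F) = 2*u*v; d F_3 = (2*v) du + (2*u) dv
Combining and collecting du, dv coefficients:
  coeff of du: 8*u*v^2
  coeff of dv: 8*u^2*v
F^* omega = (8*u*v^2) du + (8*u^2*v) dv.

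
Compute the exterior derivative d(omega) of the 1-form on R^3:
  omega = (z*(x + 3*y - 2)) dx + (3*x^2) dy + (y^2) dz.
d(omega) = (6*x - 3*z) dx ∧ dy + (-x - 3*y + 2) dx ∧ dz + (2*y) dy ∧ dz

For a 1-form omega = sum_i f_i dx_i, the exterior derivative is
  d(omega) = sum_{i < j} (∂f_j/∂x_i - ∂f_i/∂x_j) dx_i ∧ dx_j.
  coefficient of dx ∧ dy: ∂f_2/∂x - ∂f_1/∂y = ∂(3*x^2)/∂x - ∂(z*(x + 3*y - 2))/∂y = 6*x - 3*z
  coefficient of dx ∧ dz: ∂f_3/∂x - ∂f_1/∂z = ∂(y^2)/∂x - ∂(z*(x + 3*y - 2))/∂z = -x - 3*y + 2
  coefficient of dy ∧ dz: ∂f_3/∂y - ∂f_2/∂z = ∂(y^2)/∂y - ∂(3*x^2)/∂z = 2*y
Assembling: d(omega) = (6*x - 3*z) dx ∧ dy + (-x - 3*y + 2) dx ∧ dz + (2*y) dy ∧ dz.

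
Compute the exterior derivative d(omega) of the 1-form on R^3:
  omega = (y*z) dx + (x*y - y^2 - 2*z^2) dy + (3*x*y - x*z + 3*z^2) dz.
d(omega) = (y - z) dx ∧ dy + (2*y - z) dx ∧ dz + (3*x + 4*z) dy ∧ dz

For a 1-form omega = sum_i f_i dx_i, the exterior derivative is
  d(omega) = sum_{i < j} (∂f_j/∂x_i - ∂f_i/∂x_j) dx_i ∧ dx_j.
  coefficient of dx ∧ dy: ∂f_2/∂x - ∂f_1/∂y = ∂(x*y - y^2 - 2*z^2)/∂x - ∂(y*z)/∂y = y - z
  coefficient of dx ∧ dz: ∂f_3/∂x - ∂f_1/∂z = ∂(3*x*y - x*z + 3*z^2)/∂x - ∂(y*z)/∂z = 2*y - z
  coefficient of dy ∧ dz: ∂f_3/∂y - ∂f_2/∂z = ∂(3*x*y - x*z + 3*z^2)/∂y - ∂(x*y - y^2 - 2*z^2)/∂z = 3*x + 4*z
Assembling: d(omega) = (y - z) dx ∧ dy + (2*y - z) dx ∧ dz + (3*x + 4*z) dy ∧ dz.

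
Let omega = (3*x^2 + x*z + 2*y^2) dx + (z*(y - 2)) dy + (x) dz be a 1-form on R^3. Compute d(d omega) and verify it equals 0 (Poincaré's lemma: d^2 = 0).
d(d omega) = 0

Step 1: d omega = sum_{i<j} (∂f_j/∂x_i - ∂f_i/∂x_j) dx_i ∧ dx_j:
  coeff of dx ∧ dy: -4*y
  coeff of dx ∧ dz: 1 - x
  coeff of dy ∧ dz: 2 - y
Step 2: Apply d again to each 2-form coefficient. The only possible 3-form in R^3 is dx ∧ dy ∧ dz, with coefficient
  ∂(coeff of dy∧dz)/∂x - ∂(coeff of dx∧dz)/∂y + ∂(coeff of dx∧dy)/∂z
  = ∂/∂x (2 - y) - ∂/∂y (1 - x) + ∂/∂z (-4*y).
Each of these terms simplifies to sums of mixed partials that cancel in pairs. The result is 0 (by equality of mixed partials for smooth functions — Schwarz / Clairaut).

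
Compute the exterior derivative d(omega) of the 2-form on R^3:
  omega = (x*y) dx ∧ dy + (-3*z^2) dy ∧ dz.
d(omega) = 0

For a 2-form omega = sum_{i<j} g_{ij} dx_i ∧ dx_j, the exterior derivative is
  d(omega) = sum_{i<j} d(g_{ij}) ∧ dx_i ∧ dx_j = sum_{i<j, k} (∂g_{ij}/∂x_k) dx_k ∧ dx_i ∧ dx_j.
Expand each term, using dx_k ∧ dx_i ∧ dx_j = sgn(permutation) dx_{(a)} ∧ dx_{(b)} ∧ dx_{(c)} with (a < b < c) sorted:

Collecting like 3-forms: d(omega) = 0.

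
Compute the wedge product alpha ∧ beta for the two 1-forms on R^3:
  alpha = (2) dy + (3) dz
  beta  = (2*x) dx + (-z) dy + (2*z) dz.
alpha ∧ beta = (-4*x) dx ∧ dy + (7*z) dy ∧ dz + (-6*x) dx ∧ dz

Distribute the wedge, using dx_i ∧ dx_j = -dx_j ∧ dx_i and dx_i ∧ dx_i = 0. For each pair (i, j) with i < j, the coefficient of dx_i ∧ dx_j in alpha ∧ beta is (alpha_i * beta_j - alpha_j * beta_i). Collecting: alpha ∧ beta = (-4*x) dx ∧ dy + (7*z) dy ∧ dz + (-6*x) dx ∧ dz.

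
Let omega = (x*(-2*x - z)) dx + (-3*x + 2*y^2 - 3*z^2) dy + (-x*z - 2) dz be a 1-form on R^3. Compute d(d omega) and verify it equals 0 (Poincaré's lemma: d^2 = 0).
d(d omega) = 0

Step 1: d omega = sum_{i<j} (∂f_j/∂x_i - ∂f_i/∂x_j) dx_i ∧ dx_j:
  coeff of dx ∧ dy: -3
  coeff of dx ∧ dz: x - z
  coeff of dy ∧ dz: 6*z
Step 2: Apply d again to each 2-form coefficient. The only possible 3-form in R^3 is dx ∧ dy ∧ dz, with coefficient
  ∂(coeff of dy∧dz)/∂x - ∂(coeff of dx∧dz)/∂y + ∂(coeff of dx∧dy)/∂z
  = ∂/∂x (6*z) - ∂/∂y (x - z) + ∂/∂z (-3).
Each of these terms simplifies to sums of mixed partials that cancel in pairs. The result is 0 (by equality of mixed partials for smooth functions — Schwarz / Clairaut).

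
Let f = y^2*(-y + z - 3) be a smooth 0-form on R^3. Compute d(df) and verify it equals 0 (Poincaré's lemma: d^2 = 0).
d(df) = 0

Step 1: df = sum_i (∂f/∂x_i) dx_i = (0) dx + (y*(-3*y + 2*z - 6)) dy + (y^2) dz.
Step 2: Apply d again. Using the 1-form formula, the coefficient of dx ∧ dy in d(df) is ∂^2 f/∂x ∂y - ∂^2 f/∂y ∂x = (0) - (0) = 0 (equality of mixed partials for smooth f).
Similarly for dx ∧ dz and dy ∧ dz — all coefficients vanish. So d(df) = 0.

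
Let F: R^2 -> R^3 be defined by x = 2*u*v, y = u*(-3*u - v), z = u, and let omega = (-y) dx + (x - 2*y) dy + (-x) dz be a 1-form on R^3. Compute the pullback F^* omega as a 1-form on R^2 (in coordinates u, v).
F^* omega = (2*u*(-18*u^2 - 12*u*v - v^2 - v)) du + (-2*u^2*v) dv

Using F^*(f dg) = (f ∘ F) d(g ∘ F), substitute each coordinate x_i by F_i(u, v) in f_i, and replace dx_i by d F_i = (∂F_i/∂u) du + (∂F_i/∂v) dv.
  For the x component: f_1(F) = u*(3*u + v); d F_1 = (2*v) du + (2*u) dv
  For the y component: f_2(F) = 2*u*(3*u + 2*v); d F_2 = (-6*u - v) du + (-u) dv
  For the z component: f_3(F) = -2*u*v; d F_3 = (1) du + (0) dv
Combining and collecting du, dv coefficients:
  coeff of du: 2*u*(-18*u^2 - 12*u*v - v^2 - v)
  coeff of dv: -2*u^2*v
F^* omega = (2*u*(-18*u^2 - 12*u*v - v^2 - v)) du + (-2*u^2*v) dv.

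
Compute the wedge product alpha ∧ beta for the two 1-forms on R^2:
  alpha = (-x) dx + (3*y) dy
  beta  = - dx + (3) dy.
alpha ∧ beta = (-3*x + 3*y) dx ∧ dy

Distribute the wedge, using dx_i ∧ dx_j = -dx_j ∧ dx_i and dx_i ∧ dx_i = 0. For each pair (i, j) with i < j, the coefficient of dx_i ∧ dx_j in alpha ∧ beta is (alpha_i * beta_j - alpha_j * beta_i). Collecting: alpha ∧ beta = (-3*x + 3*y) dx ∧ dy.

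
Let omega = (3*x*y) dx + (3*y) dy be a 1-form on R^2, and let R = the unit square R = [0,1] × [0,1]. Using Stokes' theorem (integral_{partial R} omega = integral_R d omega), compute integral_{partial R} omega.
integral_(partial R) omega = -3/2

Stokes: integral_partial_R omega = integral_R d omega with d omega = (∂Q/∂x - ∂P/∂y) dx ∧ dy.
  ∂Q/∂x = 0
  ∂P/∂y = 3*x
  integrand = ∂Q/∂x - ∂P/∂y = -3*x.
Integrating over R: integral_0^1 integral_0^1 (-3*x) dx dy = -3/2.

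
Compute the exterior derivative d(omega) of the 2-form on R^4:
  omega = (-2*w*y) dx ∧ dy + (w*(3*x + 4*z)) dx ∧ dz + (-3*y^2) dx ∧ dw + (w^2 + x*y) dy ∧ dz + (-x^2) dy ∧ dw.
d(omega) = (-2*x + 4*y) dx ∧ dy ∧ dw + (3*x + 4*z) dx ∧ dz ∧ dw + (y) dx ∧ dy ∧ dz + (2*w) dy ∧ dz ∧ dw

For a 2-form omega = sum_{i<j} g_{ij} dx_i ∧ dx_j, the exterior derivative is
  d(omega) = sum_{i<j} d(g_{ij}) ∧ dx_i ∧ dx_j = sum_{i<j, k} (∂g_{ij}/∂x_k) dx_k ∧ dx_i ∧ dx_j.
Expand each term, using dx_k ∧ dx_i ∧ dx_j = sgn(permutation) dx_{(a)} ∧ dx_{(b)} ∧ dx_{(c)} with (a < b < c) sorted:
  d(-2*w*y) includes (∂/∂w)(-2*w*y) dw = (-2*y) dw, which multiplied by dx ∧ dy gives (-2*y) dx ∧ dy ∧ dw
  d(w*(3*x + 4*z)) includes (∂/∂w)(w*(3*x + 4*z)) dw = (3*x + 4*z) dw, which multiplied by dx ∧ dz gives (3*x + 4*z) dx ∧ dz ∧ dw
  d(-3*y^2) includes (∂/∂y)(-3*y^2) dy = (-6*y) dy, which multiplied by dx ∧ dw gives (6*y) dx ∧ dy ∧ dw
  d(w^2 + x*y) includes (∂/∂x)(w^2 + x*y) dx = (y) dx, which multiplied by dy ∧ dz gives (y) dx ∧ dy ∧ dz
  d(w^2 + x*y) includes (∂/∂w)(w^2 + x*y) dw = (2*w) dw, which multiplied by dy ∧ dz gives (2*w) dy ∧ dz ∧ dw
  d(-x^2) includes (∂/∂x)(-x^2) dx = (-2*x) dx, which multiplied by dy ∧ dw gives (-2*x) dx ∧ dy ∧ dw
Collecting like 3-forms: d(omega) = (-2*x + 4*y) dx ∧ dy ∧ dw + (3*x + 4*z) dx ∧ dz ∧ dw + (y) dx ∧ dy ∧ dz + (2*w) dy ∧ dz ∧ dw.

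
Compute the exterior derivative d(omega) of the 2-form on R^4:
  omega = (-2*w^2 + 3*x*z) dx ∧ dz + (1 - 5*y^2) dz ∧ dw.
d(omega) = (-4*w) dx ∧ dz ∧ dw + (-10*y) dy ∧ dz ∧ dw

For a 2-form omega = sum_{i<j} g_{ij} dx_i ∧ dx_j, the exterior derivative is
  d(omega) = sum_{i<j} d(g_{ij}) ∧ dx_i ∧ dx_j = sum_{i<j, k} (∂g_{ij}/∂x_k) dx_k ∧ dx_i ∧ dx_j.
Expand each term, using dx_k ∧ dx_i ∧ dx_j = sgn(permutation) dx_{(a)} ∧ dx_{(b)} ∧ dx_{(c)} with (a < b < c) sorted:
  d(-2*w^2 + 3*x*z) includes (∂/∂w)(-2*w^2 + 3*x*z) dw = (-4*w) dw, which multiplied by dx ∧ dz gives (-4*w) dx ∧ dz ∧ dw
  d(1 - 5*y^2) includes (∂/∂y)(1 - 5*y^2) dy = (-10*y) dy, which multiplied by dz ∧ dw gives (-10*y) dy ∧ dz ∧ dw
Collecting like 3-forms: d(omega) = (-4*w) dx ∧ dz ∧ dw + (-10*y) dy ∧ dz ∧ dw.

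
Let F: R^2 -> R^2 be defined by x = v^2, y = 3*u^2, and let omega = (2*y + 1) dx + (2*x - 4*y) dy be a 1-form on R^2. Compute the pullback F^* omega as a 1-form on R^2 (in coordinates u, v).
F^* omega = (12*u*(-6*u^2 + v^2)) du + (2*v*(6*u^2 + 1)) dv

Using F^*(f dg) = (f ∘ F) d(g ∘ F), substitute each coordinate x_i by F_i(u, v) in f_i, and replace dx_i by d F_i = (∂F_i/∂u) du + (∂F_i/∂v) dv.
  For the x component: f_1(F) = 6*u^2 + 1; d F_1 = (0) du + (2*v) dv
  For the y component: f_2(F) = -12*u^2 + 2*v^2; d F_2 = (6*u) du + (0) dv
Combining and collecting du, dv coefficients:
  coeff of du: 12*u*(-6*u^2 + v^2)
  coeff of dv: 2*v*(6*u^2 + 1)
F^* omega = (12*u*(-6*u^2 + v^2)) du + (2*v*(6*u^2 + 1)) dv.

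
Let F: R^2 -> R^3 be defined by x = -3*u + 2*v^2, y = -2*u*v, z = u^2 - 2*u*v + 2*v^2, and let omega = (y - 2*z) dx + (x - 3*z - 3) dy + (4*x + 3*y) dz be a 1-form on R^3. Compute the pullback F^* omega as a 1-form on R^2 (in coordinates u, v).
F^* omega = (-6*u^2*v - 18*u^2 + 16*u*v^2 + 24*u*v - 8*v^3 + 12*v^2 + 6*v) du + (6*u^3 - 8*u^2*v + 30*u^2 - 24*u*v^2 - 48*u*v + 6*u + 16*v^3) dv

Using F^*(f dg) = (f ∘ F) d(g ∘ F), substitute each coordinate x_i by F_i(u, v) in f_i, and replace dx_i by d F_i = (∂F_i/∂u) du + (∂F_i/∂v) dv.
  For the x component: f_1(F) = -2*u^2 + 2*u*v - 4*v^2; d F_1 = (-3) du + (4*v) dv
  For the y component: f_2(F) = -3*u^2 + 6*u*v - 3*u - 4*v^2 - 3; d F_2 = (-2*v) du + (-2*u) dv
  For the z component: f_3(F) = -6*u*v - 12*u + 8*v^2; d F_3 = (2*u - 2*v) du + (-2*u + 4*v) dv
Combining and collecting du, dv coefficients:
  coeff of du: -6*u^2*v - 18*u^2 + 16*u*v^2 + 24*u*v - 8*v^3 + 12*v^2 + 6*v
  coeff of dv: 6*u^3 - 8*u^2*v + 30*u^2 - 24*u*v^2 - 48*u*v + 6*u + 16*v^3
F^* omega = (-6*u^2*v - 18*u^2 + 16*u*v^2 + 24*u*v - 8*v^3 + 12*v^2 + 6*v) du + (6*u^3 - 8*u^2*v + 30*u^2 - 24*u*v^2 - 48*u*v + 6*u + 16*v^3) dv.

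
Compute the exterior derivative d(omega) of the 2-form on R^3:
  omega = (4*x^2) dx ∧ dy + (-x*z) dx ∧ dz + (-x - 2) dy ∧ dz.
d(omega) = (-1) dx ∧ dy ∧ dz

For a 2-form omega = sum_{i<j} g_{ij} dx_i ∧ dx_j, the exterior derivative is
  d(omega) = sum_{i<j} d(g_{ij}) ∧ dx_i ∧ dx_j = sum_{i<j, k} (∂g_{ij}/∂x_k) dx_k ∧ dx_i ∧ dx_j.
Expand each term, using dx_k ∧ dx_i ∧ dx_j = sgn(permutation) dx_{(a)} ∧ dx_{(b)} ∧ dx_{(c)} with (a < b < c) sorted:
  d(-x - 2) includes (∂/∂x)(-x - 2) dx = (-1) dx, which multiplied by dy ∧ dz gives (-1) dx ∧ dy ∧ dz
Collecting like 3-forms: d(omega) = (-1) dx ∧ dy ∧ dz.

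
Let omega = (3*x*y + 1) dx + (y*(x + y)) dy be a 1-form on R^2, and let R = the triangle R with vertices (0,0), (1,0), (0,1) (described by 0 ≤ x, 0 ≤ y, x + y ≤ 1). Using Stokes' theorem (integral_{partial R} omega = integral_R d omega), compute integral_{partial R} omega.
integral_(partial R) omega = -1/3

Stokes: integral_partial_R omega = integral_R d omega with d omega = (∂Q/∂x - ∂P/∂y) dx ∧ dy.
  ∂Q/∂x = y
  ∂P/∂y = 3*x
  integrand = ∂Q/∂x - ∂P/∂y = -3*x + y.
Integrating over R: integral_0^1 integral_0^{1-x} (-3*x + y) dy dx = -1/3.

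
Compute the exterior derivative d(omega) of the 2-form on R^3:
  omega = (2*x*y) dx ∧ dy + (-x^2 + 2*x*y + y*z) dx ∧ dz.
d(omega) = (-2*x - z) dx ∧ dy ∧ dz

For a 2-form omega = sum_{i<j} g_{ij} dx_i ∧ dx_j, the exterior derivative is
  d(omega) = sum_{i<j} d(g_{ij}) ∧ dx_i ∧ dx_j = sum_{i<j, k} (∂g_{ij}/∂x_k) dx_k ∧ dx_i ∧ dx_j.
Expand each term, using dx_k ∧ dx_i ∧ dx_j = sgn(permutation) dx_{(a)} ∧ dx_{(b)} ∧ dx_{(c)} with (a < b < c) sorted:
  d(-x^2 + 2*x*y + y*z) includes (∂/∂y)(-x^2 + 2*x*y + y*z) dy = (2*x + z) dy, which multiplied by dx ∧ dz gives (-2*x - z) dx ∧ dy ∧ dz
Collecting like 3-forms: d(omega) = (-2*x - z) dx ∧ dy ∧ dz.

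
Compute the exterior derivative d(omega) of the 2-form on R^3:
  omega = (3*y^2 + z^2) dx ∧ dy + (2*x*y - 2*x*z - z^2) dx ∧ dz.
d(omega) = (-2*x + 2*z) dx ∧ dy ∧ dz

For a 2-form omega = sum_{i<j} g_{ij} dx_i ∧ dx_j, the exterior derivative is
  d(omega) = sum_{i<j} d(g_{ij}) ∧ dx_i ∧ dx_j = sum_{i<j, k} (∂g_{ij}/∂x_k) dx_k ∧ dx_i ∧ dx_j.
Expand each term, using dx_k ∧ dx_i ∧ dx_j = sgn(permutation) dx_{(a)} ∧ dx_{(b)} ∧ dx_{(c)} with (a < b < c) sorted:
  d(3*y^2 + z^2) includes (∂/∂z)(3*y^2 + z^2) dz = (2*z) dz, which multiplied by dx ∧ dy gives (2*z) dx ∧ dy ∧ dz
  d(2*x*y - 2*x*z - z^2) includes (∂/∂y)(2*x*y - 2*x*z - z^2) dy = (2*x) dy, which multiplied by dx ∧ dz gives (-2*x) dx ∧ dy ∧ dz
Collecting like 3-forms: d(omega) = (-2*x + 2*z) dx ∧ dy ∧ dz.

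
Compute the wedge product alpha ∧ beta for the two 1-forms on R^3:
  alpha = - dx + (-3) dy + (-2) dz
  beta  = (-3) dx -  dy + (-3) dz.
alpha ∧ beta = (-8) dx ∧ dy + (-3) dx ∧ dz + (7) dy ∧ dz

Distribute the wedge, using dx_i ∧ dx_j = -dx_j ∧ dx_i and dx_i ∧ dx_i = 0. For each pair (i, j) with i < j, the coefficient of dx_i ∧ dx_j in alpha ∧ beta is (alpha_i * beta_j - alpha_j * beta_i). Collecting: alpha ∧ beta = (-8) dx ∧ dy + (-3) dx ∧ dz + (7) dy ∧ dz.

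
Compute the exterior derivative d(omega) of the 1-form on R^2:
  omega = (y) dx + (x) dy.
d(omega) = 0

For a 1-form omega = sum_i f_i dx_i, the exterior derivative is
  d(omega) = sum_{i < j} (∂f_j/∂x_i - ∂f_i/∂x_j) dx_i ∧ dx_j.

Assembling: d(omega) = 0.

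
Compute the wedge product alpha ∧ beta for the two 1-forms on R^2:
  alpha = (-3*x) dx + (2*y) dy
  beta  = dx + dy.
alpha ∧ beta = (-3*x - 2*y) dx ∧ dy

Distribute the wedge, using dx_i ∧ dx_j = -dx_j ∧ dx_i and dx_i ∧ dx_i = 0. For each pair (i, j) with i < j, the coefficient of dx_i ∧ dx_j in alpha ∧ beta is (alpha_i * beta_j - alpha_j * beta_i). Collecting: alpha ∧ beta = (-3*x - 2*y) dx ∧ dy.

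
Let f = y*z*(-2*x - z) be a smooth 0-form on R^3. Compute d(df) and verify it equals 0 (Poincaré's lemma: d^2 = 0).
d(df) = 0

Step 1: df = sum_i (∂f/∂x_i) dx_i = (-2*y*z) dx + (z*(-2*x - z)) dy + (2*y*(-x - z)) dz.
Step 2: Apply d again. Using the 1-form formula, the coefficient of dx ∧ dy in d(df) is ∂^2 f/∂x ∂y - ∂^2 f/∂y ∂x = (-2*z) - (-2*z) = 0 (equality of mixed partials for smooth f).
Similarly for dx ∧ dz and dy ∧ dz — all coefficients vanish. So d(df) = 0.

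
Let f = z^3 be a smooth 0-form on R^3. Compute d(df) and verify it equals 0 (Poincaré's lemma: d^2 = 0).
d(df) = 0

Step 1: df = sum_i (∂f/∂x_i) dx_i = (0) dx + (0) dy + (3*z^2) dz.
Step 2: Apply d again. Using the 1-form formula, the coefficient of dx ∧ dy in d(df) is ∂^2 f/∂x ∂y - ∂^2 f/∂y ∂x = (0) - (0) = 0 (equality of mixed partials for smooth f).
Similarly for dx ∧ dz and dy ∧ dz — all coefficients vanish. So d(df) = 0.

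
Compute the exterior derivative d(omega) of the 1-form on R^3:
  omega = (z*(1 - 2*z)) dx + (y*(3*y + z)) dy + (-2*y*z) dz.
d(omega) = (4*z - 1) dx ∧ dz + (-y - 2*z) dy ∧ dz

For a 1-form omega = sum_i f_i dx_i, the exterior derivative is
  d(omega) = sum_{i < j} (∂f_j/∂x_i - ∂f_i/∂x_j) dx_i ∧ dx_j.
  coefficient of dx ∧ dz: ∂f_3/∂x - ∂f_1/∂z = ∂(-2*y*z)/∂x - ∂(z*(1 - 2*z))/∂z = 4*z - 1
  coefficient of dy ∧ dz: ∂f_3/∂y - ∂f_2/∂z = ∂(-2*y*z)/∂y - ∂(y*(3*y + z))/∂z = -y - 2*z
Assembling: d(omega) = (4*z - 1) dx ∧ dz + (-y - 2*z) dy ∧ dz.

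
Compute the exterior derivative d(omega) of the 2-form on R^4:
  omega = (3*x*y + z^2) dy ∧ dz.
d(omega) = (3*y) dx ∧ dy ∧ dz

For a 2-form omega = sum_{i<j} g_{ij} dx_i ∧ dx_j, the exterior derivative is
  d(omega) = sum_{i<j} d(g_{ij}) ∧ dx_i ∧ dx_j = sum_{i<j, k} (∂g_{ij}/∂x_k) dx_k ∧ dx_i ∧ dx_j.
Expand each term, using dx_k ∧ dx_i ∧ dx_j = sgn(permutation) dx_{(a)} ∧ dx_{(b)} ∧ dx_{(c)} with (a < b < c) sorted:
  d(3*x*y + z^2) includes (∂/∂x)(3*x*y + z^2) dx = (3*y) dx, which multiplied by dy ∧ dz gives (3*y) dx ∧ dy ∧ dz
Collecting like 3-forms: d(omega) = (3*y) dx ∧ dy ∧ dz.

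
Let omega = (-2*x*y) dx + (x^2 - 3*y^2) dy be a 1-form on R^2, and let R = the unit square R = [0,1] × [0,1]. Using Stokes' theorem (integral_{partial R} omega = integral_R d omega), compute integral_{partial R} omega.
integral_(partial R) omega = 2

Stokes: integral_partial_R omega = integral_R d omega with d omega = (∂Q/∂x - ∂P/∂y) dx ∧ dy.
  ∂Q/∂x = 2*x
  ∂P/∂y = -2*x
  integrand = ∂Q/∂x - ∂P/∂y = 4*x.
Integrating over R: integral_0^1 integral_0^1 (4*x) dx dy = 2.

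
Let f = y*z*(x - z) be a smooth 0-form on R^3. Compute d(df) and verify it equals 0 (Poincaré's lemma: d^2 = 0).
d(df) = 0

Step 1: df = sum_i (∂f/∂x_i) dx_i = (y*z) dx + (z*(x - z)) dy + (y*(x - 2*z)) dz.
Step 2: Apply d again. Using the 1-form formula, the coefficient of dx ∧ dy in d(df) is ∂^2 f/∂x ∂y - ∂^2 f/∂y ∂x = (z) - (z) = 0 (equality of mixed partials for smooth f).
Similarly for dx ∧ dz and dy ∧ dz — all coefficients vanish. So d(df) = 0.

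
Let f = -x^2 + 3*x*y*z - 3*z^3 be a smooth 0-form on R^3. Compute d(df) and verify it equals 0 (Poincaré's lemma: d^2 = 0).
d(df) = 0

Step 1: df = sum_i (∂f/∂x_i) dx_i = (-2*x + 3*y*z) dx + (3*x*z) dy + (3*x*y - 9*z^2) dz.
Step 2: Apply d again. Using the 1-form formula, the coefficient of dx ∧ dy in d(df) is ∂^2 f/∂x ∂y - ∂^2 f/∂y ∂x = (3*z) - (3*z) = 0 (equality of mixed partials for smooth f).
Similarly for dx ∧ dz and dy ∧ dz — all coefficients vanish. So d(df) = 0.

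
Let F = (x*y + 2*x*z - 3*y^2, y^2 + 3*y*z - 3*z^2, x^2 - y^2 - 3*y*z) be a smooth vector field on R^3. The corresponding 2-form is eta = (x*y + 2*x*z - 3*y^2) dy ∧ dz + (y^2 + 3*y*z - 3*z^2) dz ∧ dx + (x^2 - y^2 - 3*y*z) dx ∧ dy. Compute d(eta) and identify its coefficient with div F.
d(eta) = (5*z) dx ∧ dy ∧ dz; div F = 5*z

For a 2-form in R^3 of the form above, applying d gives a 3-form with coefficient ∂P/∂x + ∂Q/∂y + ∂R/∂z:
  ∂P/∂x = y + 2*z
  ∂Q/∂y = 2*y + 3*z
  ∂R/∂z = -3*y
Sum = 5*z, which is exactly div F.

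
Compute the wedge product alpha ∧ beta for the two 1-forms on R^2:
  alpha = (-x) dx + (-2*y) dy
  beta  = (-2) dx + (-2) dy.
alpha ∧ beta = (2*x - 4*y) dx ∧ dy

Distribute the wedge, using dx_i ∧ dx_j = -dx_j ∧ dx_i and dx_i ∧ dx_i = 0. For each pair (i, j) with i < j, the coefficient of dx_i ∧ dx_j in alpha ∧ beta is (alpha_i * beta_j - alpha_j * beta_i). Collecting: alpha ∧ beta = (2*x - 4*y) dx ∧ dy.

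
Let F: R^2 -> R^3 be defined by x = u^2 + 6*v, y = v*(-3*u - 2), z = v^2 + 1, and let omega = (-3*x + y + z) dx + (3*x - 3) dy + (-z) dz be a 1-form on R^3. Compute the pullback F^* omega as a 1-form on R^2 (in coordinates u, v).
F^* omega = (-6*u^3 - 15*u^2*v + 2*u*v^2 - 40*u*v + 2*u - 54*v^2 + 9*v) du + (-9*u^3 - 24*u^2 - 72*u*v + 9*u - 2*v^3 + 6*v^2 - 158*v + 12) dv

Using F^*(f dg) = (f ∘ F) d(g ∘ F), substitute each coordinate x_i by F_i(u, v) in f_i, and replace dx_i by d F_i = (∂F_i/∂u) du + (∂F_i/∂v) dv.
  For the x component: f_1(F) = -3*u^2 - 3*u*v + v^2 - 20*v + 1; d F_1 = (2*u) du + (6) dv
  For the y component: f_2(F) = 3*u^2 + 18*v - 3; d F_2 = (-3*v) du + (-3*u - 2) dv
  For the z component: f_3(F) = -v^2 - 1; d F_3 = (0) du + (2*v) dv
Combining and collecting du, dv coefficients:
  coeff of du: -6*u^3 - 15*u^2*v + 2*u*v^2 - 40*u*v + 2*u - 54*v^2 + 9*v
  coeff of dv: -9*u^3 - 24*u^2 - 72*u*v + 9*u - 2*v^3 + 6*v^2 - 158*v + 12
F^* omega = (-6*u^3 - 15*u^2*v + 2*u*v^2 - 40*u*v + 2*u - 54*v^2 + 9*v) du + (-9*u^3 - 24*u^2 - 72*u*v + 9*u - 2*v^3 + 6*v^2 - 158*v + 12) dv.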